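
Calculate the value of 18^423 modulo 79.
Using Fermat: 18^{78} ≡ 1 (mod 79). 423 ≡ 33 (mod 78). So 18^{423} ≡ 18^{33} ≡ 52 (mod 79)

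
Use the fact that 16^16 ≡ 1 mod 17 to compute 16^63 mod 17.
By Fermat: 16^{16} ≡ 1 mod 17. 63 = 3×16 + 15. So 16^{63} ≡ 16^{15} ≡ 16 mod 17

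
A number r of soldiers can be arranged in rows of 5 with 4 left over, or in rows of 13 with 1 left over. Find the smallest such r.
M = 5 × 13 = 65. M₁ = 13, y₁ ≡ 2 (mod 5). M₂ = 5, y₂ ≡ 8 (mod 13). r = 4×13×2 + 1×5×8 ≡ 14 (mod 65)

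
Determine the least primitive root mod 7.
g = 3. For each prime q|6: 3^{3}≡6, 3^{2}≡2, none ≡ 1, so ord_7(3) = 6 and 3 is a primitive root.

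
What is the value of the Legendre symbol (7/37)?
(7/37) = 7^{18} mod 37 = 1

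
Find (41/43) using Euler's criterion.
(41/43) = 41^{21} mod 43 = 1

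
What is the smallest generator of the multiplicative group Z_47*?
g = 5. For each prime q|46: 5^{23}≡46, 5^{2}≡25, none ≡ 1, so ord_47(5) = 46 and 5 is a primitive root.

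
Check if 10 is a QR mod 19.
By Euler's criterion: 10^{9} ≡ 18 (mod 19). Since this equals -1 (≡ 18), 10 is not a QR.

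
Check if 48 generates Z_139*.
48^{46} ≡ 1 mod 139 and 46 < 138, so ord_139(48) = 46 ≠ 138 and 48 is not a primitive root.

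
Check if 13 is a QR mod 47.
By Euler's criterion: 13^{23} ≡ 46 (mod 47). Since this equals -1 (≡ 46), 13 is not a QR.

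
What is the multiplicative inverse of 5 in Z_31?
Since 31 is prime, by Fermat 5^(-1) ≡ 5^{29} ≡ 25 (mod 31). Verify: 5 × 25 = 125 ≡ 1 (mod 31)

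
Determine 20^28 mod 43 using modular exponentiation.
By repeated squaring mod 43: 20^{1}≡20, 20^{2}≡13, 20^{4}≡40, 20^{8}≡9, 20^{16}≡38. Then 20^{28} = 20^{16+8+4} ≡ 38 × 9 × 40 ≡ 6 mod 43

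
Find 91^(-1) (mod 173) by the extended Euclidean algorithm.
Extended GCD: 91(-19) + 173(10) = 1. So 91^(-1) ≡ -19 ≡ 154 (mod 173). Verify: 91 × 154 = 14014 ≡ 1 (mod 173)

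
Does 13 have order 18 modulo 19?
ord_19(13) divides 18. For each prime q|18: 13^{9}≡18, 13^{6}≡11, none ≡ 1. So 13 has order 18 and is a primitive root mod 19.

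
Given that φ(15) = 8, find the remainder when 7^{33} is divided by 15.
By Euler: 7^{8} ≡ 1 mod 15 since gcd(7, 15) = 1. 33 = 4×8 + 1. So 7^{33} ≡ 7^{1} ≡ 7 mod 15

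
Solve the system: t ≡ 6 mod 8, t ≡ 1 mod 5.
M = 8 × 5 = 40. M₁ = 5, y₁ ≡ 5 mod 8. M₂ = 8, y₂ ≡ 2 mod 5. t = 6×5×5 + 1×8×2 ≡ 6 mod 40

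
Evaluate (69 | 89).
(69/89) = 69^{44} mod 89 = 1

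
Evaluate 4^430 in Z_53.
Using Fermat: 4^{52} ≡ 1 mod 53. 430 ≡ 14 mod 52. So 4^{430} ≡ 4^{14} ≡ 49 mod 53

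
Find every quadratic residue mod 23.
Quadratic residues modulo 23: {1, 2, 3, 4, 6, 8, 9, 12, 13, 16, 18}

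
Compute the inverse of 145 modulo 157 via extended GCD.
Extended GCD: 145(13) + 157(-12) = 1. So 145^(-1) ≡ 13 (mod 157). Verify: 145 × 13 = 1885 ≡ 1 (mod 157)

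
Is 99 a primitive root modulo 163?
99^{54} ≡ 1 mod 163 and 54 < 162, so ord_163(99) = 54 ≠ 162 and 99 is not a primitive root.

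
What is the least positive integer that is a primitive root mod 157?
g = 5. Powers: [5, 25, 125, 154, 142, 82, 96, ...] generates all 156 non-zero residues.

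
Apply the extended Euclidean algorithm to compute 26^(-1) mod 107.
Extended GCD: 26(-37) + 107(9) = 1. So 26^(-1) ≡ -37 ≡ 70 (mod 107). Verify: 26 × 70 = 1820 ≡ 1 (mod 107)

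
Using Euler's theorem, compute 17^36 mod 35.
By Euler: 17^{24} ≡ 1 mod 35 since gcd(17, 35) = 1. 36 = 1×24 + 12. So 17^{36} ≡ 17^{12} ≡ 1 mod 35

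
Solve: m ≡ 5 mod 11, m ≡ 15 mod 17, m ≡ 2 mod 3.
M = 11 × 17 × 3 = 561. M₁ = 51, y₁ ≡ 8 mod 11. M₂ = 33, y₂ ≡ 16 mod 17. M₃ = 187, y₃ ≡ 1 mod 3. m = 5×51×8 + 15×33×16 + 2×187×1 ≡ 236 mod 561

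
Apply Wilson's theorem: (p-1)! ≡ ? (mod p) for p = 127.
By Wilson's theorem, (126)! ≡ -1 ≡ 126 mod 127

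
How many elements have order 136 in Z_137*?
Number of primitive roots mod 137 = φ(p-1) = φ(136) = 64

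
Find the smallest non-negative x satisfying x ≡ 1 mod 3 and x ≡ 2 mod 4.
M = 3 × 4 = 12. M₁ = 4, y₁ ≡ 1 mod 3. M₂ = 3, y₂ ≡ 3 mod 4. x = 1×4×1 + 2×3×3 ≡ 10 mod 12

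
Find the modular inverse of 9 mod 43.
Since 43 is prime, by Fermat 9^(-1) ≡ 9^{41} ≡ 24 mod 43. Verify: 9 × 24 = 216 ≡ 1 mod 43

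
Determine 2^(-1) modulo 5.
Since 5 is prime, by Fermat 2^(-1) ≡ 2^{3} ≡ 3 (mod 5). Verify: 2 × 3 = 6 ≡ 1 (mod 5)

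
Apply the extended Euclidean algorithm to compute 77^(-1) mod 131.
Extended GCD: 77(-17) + 131(10) = 1. So 77^(-1) ≡ -17 ≡ 114 (mod 131). Verify: 77 × 114 = 8778 ≡ 1 (mod 131)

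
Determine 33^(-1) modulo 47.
Since 47 is prime, by Fermat 33^(-1) ≡ 33^{45} ≡ 10 (mod 47). Verify: 33 × 10 = 330 ≡ 1 (mod 47)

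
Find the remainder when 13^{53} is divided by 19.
By Fermat: 13^{18} ≡ 1 mod 19. 53 = 2×18 + 17. So 13^{53} ≡ 13^{17} ≡ 3 mod 19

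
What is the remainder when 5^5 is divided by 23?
By repeated squaring mod 23: 5^{1}≡5, 5^{2}≡2, 5^{4}≡4. Then 5^{5} = 5^{4+1} ≡ 4 × 5 ≡ 20 mod 23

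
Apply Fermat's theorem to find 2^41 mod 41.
By Fermat: 2^{40} ≡ 1 mod 41. So 2^{41} = 2^{40} · 2^{1} ≡ 2^{1} ≡ 2 mod 41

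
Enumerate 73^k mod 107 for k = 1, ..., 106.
73^1, 73^2, ..., 73^{106} mod 107: [73, 86, 72, 13, 93, 48, 80, 62, 32, 89, 77, 57, 95, 87, 38, 99, 58, 61, 66, 3, 5, 44, 2, 39, 65, 37, 26, 79, 96, 53, 17, 64, 71, 47, 7, 83, 67, 76, 91, 9, 15, 25, 6, 10, 88, 4, 78, 23, 74, 52, 51, 85, 106, 34, 21, 35, 94, 14, 59, 27, 45, 75, 18, 30, 50, 12, 20, 69, 8, 49, 46, 41, 104, 102, 63, 105, 68, 42, 70, 81, 28, 11, 54, 90, 43, 36, 60, 100, 24, 40, 31, 16, 98, 92, 82, 101, 97, 19, 103, 29, 84, 33, 55, 56, 22, 1]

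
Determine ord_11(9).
Powers of 9 mod 11: 9^1≡9, 9^2≡4, 9^3≡3, 9^4≡5, 9^5≡1. ord_11(9) = 5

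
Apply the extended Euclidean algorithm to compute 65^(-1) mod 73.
Extended GCD: 65(9) + 73(-8) = 1. So 65^(-1) ≡ 9 mod 73. Verify: 65 × 9 = 585 ≡ 1 mod 73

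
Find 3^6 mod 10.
By repeated squaring mod 10: 3^{1}≡3, 3^{2}≡9, 3^{4}≡1. Then 3^{6} = 3^{4+2} ≡ 1 × 9 ≡ 9 mod 10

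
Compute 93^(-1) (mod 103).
Since 103 is prime, by Fermat 93^(-1) ≡ 93^{101} ≡ 72 (mod 103). Verify: 93 × 72 = 6696 ≡ 1 (mod 103)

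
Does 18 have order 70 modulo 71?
18^{35} ≡ 1 (mod 71) and 35 < 70, so ord_71(18) = 35 ≠ 70 and 18 is not a primitive root.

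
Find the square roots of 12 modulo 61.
The square roots of 12 mod 61 are 16 and 45. Verify: 16² = 256 ≡ 12 (mod 61)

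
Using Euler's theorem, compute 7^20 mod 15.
By Euler: 7^{8} ≡ 1 (mod 15) since gcd(7, 15) = 1. 20 = 2×8 + 4. So 7^{20} ≡ 7^{4} ≡ 1 (mod 15)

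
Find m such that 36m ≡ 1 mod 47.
Since 47 is prime, by Fermat 36^(-1) ≡ 36^{45} ≡ 17 mod 47. Verify: 36 × 17 = 612 ≡ 1 mod 47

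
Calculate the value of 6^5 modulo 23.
By repeated squaring (mod 23): 6^{1}≡6, 6^{2}≡13, 6^{4}≡8. Then 6^{5} = 6^{4+1} ≡ 8 × 6 ≡ 2 (mod 23)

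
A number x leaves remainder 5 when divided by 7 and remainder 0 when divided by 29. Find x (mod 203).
M = 7 × 29 = 203. M₁ = 29, y₁ ≡ 1 (mod 7). M₂ = 7, y₂ ≡ 25 (mod 29). x = 5×29×1 + 0×7×25 ≡ 145 (mod 203)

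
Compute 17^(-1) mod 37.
Since 37 is prime, by Fermat 17^(-1) ≡ 17^{35} ≡ 24 mod 37. Verify: 17 × 24 = 408 ≡ 1 mod 37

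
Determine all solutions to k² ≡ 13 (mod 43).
The square roots of 13 mod 43 are 23 and 20. Verify: 23² = 529 ≡ 13 (mod 43)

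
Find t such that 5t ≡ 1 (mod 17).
Since 17 is prime, by Fermat 5^(-1) ≡ 5^{15} ≡ 7 (mod 17). Verify: 5 × 7 = 35 ≡ 1 (mod 17)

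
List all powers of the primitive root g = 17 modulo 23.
17^1, 17^2, ..., 17^{22} mod 23: [17, 13, 14, 8, 21, 12, 20, 18, 7, 4, 22, 6, 10, 9, 15, 2, 11, 3, 5, 16, 19, 1]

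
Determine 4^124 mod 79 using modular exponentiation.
Using Fermat: 4^{78} ≡ 1 mod 79. 124 ≡ 46 mod 78. So 4^{124} ≡ 4^{46} ≡ 31 mod 79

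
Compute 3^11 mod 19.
By repeated squaring (mod 19): 3^{1}≡3, 3^{2}≡9, 3^{4}≡5, 3^{8}≡6. Then 3^{11} = 3^{8+2+1} ≡ 6 × 9 × 3 ≡ 10 (mod 19)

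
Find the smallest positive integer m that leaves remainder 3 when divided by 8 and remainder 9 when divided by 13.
M = 8 × 13 = 104. M₁ = 13, y₁ ≡ 5 mod 8. M₂ = 8, y₂ ≡ 5 mod 13. m = 3×13×5 + 9×8×5 ≡ 35 mod 104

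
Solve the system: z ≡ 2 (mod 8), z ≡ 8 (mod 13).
M = 8 × 13 = 104. M₁ = 13, y₁ ≡ 5 (mod 8). M₂ = 8, y₂ ≡ 5 (mod 13). z = 2×13×5 + 8×8×5 ≡ 34 (mod 104)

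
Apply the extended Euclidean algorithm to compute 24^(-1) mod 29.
Extended GCD: 24(-6) + 29(5) = 1. So 24^(-1) ≡ -6 ≡ 23 (mod 29). Verify: 24 × 23 = 552 ≡ 1 (mod 29)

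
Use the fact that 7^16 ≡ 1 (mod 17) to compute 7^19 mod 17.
By Fermat: 7^{16} ≡ 1 (mod 17). So 7^{19} = 7^{16} · 7^{3} ≡ 7^{3} ≡ 3 (mod 17)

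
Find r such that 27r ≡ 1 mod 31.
Since 31 is prime, by Fermat 27^(-1) ≡ 27^{29} ≡ 23 mod 31. Verify: 27 × 23 = 621 ≡ 1 mod 31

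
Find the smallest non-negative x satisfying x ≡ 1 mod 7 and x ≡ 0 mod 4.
M = 7 × 4 = 28. M₁ = 4, y₁ ≡ 2 mod 7. M₂ = 7, y₂ ≡ 3 mod 4. x = 1×4×2 + 0×7×3 ≡ 8 mod 28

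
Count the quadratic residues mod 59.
The squaring map on Z_59* is 2-to-1, so there are (58)/2 = 29 QRs.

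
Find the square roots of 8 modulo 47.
The square roots of 8 mod 47 are 14 and 33. Verify: 14² = 196 ≡ 8 mod 47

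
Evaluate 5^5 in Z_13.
By repeated squaring (mod 13): 5^{1}≡5, 5^{2}≡12, 5^{4}≡1. Then 5^{5} = 5^{4+1} ≡ 1 × 5 ≡ 5 (mod 13)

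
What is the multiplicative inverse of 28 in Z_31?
Since 31 is prime, by Fermat 28^(-1) ≡ 28^{29} ≡ 10 mod 31. Verify: 28 × 10 = 280 ≡ 1 mod 31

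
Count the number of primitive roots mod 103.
There are φ(103-1) = φ(102) = 32 primitive roots modulo 103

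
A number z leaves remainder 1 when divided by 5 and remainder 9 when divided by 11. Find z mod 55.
M = 5 × 11 = 55. M₁ = 11, y₁ ≡ 1 mod 5. M₂ = 5, y₂ ≡ 9 mod 11. z = 1×11×1 + 9×5×9 ≡ 31 mod 55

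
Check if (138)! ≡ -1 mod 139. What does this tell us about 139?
(138)! mod 139 = 138. Since this equals -1 mod 139, Wilson confirms 139 is prime.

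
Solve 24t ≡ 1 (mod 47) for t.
Since 47 is prime, by Fermat 24^(-1) ≡ 24^{45} ≡ 2 (mod 47). Verify: 24 × 2 = 48 ≡ 1 (mod 47)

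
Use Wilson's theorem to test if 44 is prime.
(43)! mod 44 = 0. Since 0 ≢ -1 mod 44, 44 is not prime.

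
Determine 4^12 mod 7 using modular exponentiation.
Using Fermat: 4^{6} ≡ 1 (mod 7). 12 ≡ 0 (mod 6). So 4^{12} ≡ 4^{0} ≡ 1 (mod 7)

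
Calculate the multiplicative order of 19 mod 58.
Powers of 19 mod 58: 19^1≡19, 19^2≡13, 19^3≡15, 19^4≡53, 19^5≡21, 19^6≡51, 19^7≡41, 19^8≡25, 19^9≡11, 19^10≡35, 19^11≡27, 19^12≡49, 19^13≡3, 19^14≡57, 19^15≡39, 19^16≡45, 19^17≡43, 19^18≡5, 19^19≡37, 19^20≡7, 19^21≡17, 19^22≡33, 19^23≡47, 19^24≡23, 19^25≡31, 19^26≡9, 19^27≡55, 19^28≡1. ord_58(19) = 28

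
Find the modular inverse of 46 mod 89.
Since 89 is prime, by Fermat 46^(-1) ≡ 46^{87} ≡ 60 mod 89. Verify: 46 × 60 = 2760 ≡ 1 mod 89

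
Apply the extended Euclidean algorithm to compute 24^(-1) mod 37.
Extended GCD: 24(17) + 37(-11) = 1. So 24^(-1) ≡ 17 mod 37. Verify: 24 × 17 = 408 ≡ 1 mod 37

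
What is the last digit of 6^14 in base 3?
By repeated squaring (mod 3): 6^{1}≡0, 6^{2}≡0, 6^{4}≡0, 6^{8}≡0. Then 6^{14} = 6^{8+4+2} ≡ 0 × 0 × 0 ≡ 0 (mod 3)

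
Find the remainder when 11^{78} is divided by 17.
By Fermat: 11^{16} ≡ 1 mod 17. 78 = 4×16 + 14. So 11^{78} ≡ 11^{14} ≡ 9 mod 17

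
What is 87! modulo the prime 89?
(88)! = (87)! × (88) ≡ -1 mod 89. So (87)! ≡ -1 × (88)^(-1) ≡ (-1)×(-1) = 1 mod 89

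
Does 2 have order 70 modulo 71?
2^{35} ≡ 1 (mod 71) and 35 < 70, so ord_71(2) = 35 ≠ 70 and 2 is not a primitive root.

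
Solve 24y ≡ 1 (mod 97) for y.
Since 97 is prime, by Fermat 24^(-1) ≡ 24^{95} ≡ 93 (mod 97). Verify: 24 × 93 = 2232 ≡ 1 (mod 97)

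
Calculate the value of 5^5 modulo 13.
By repeated squaring mod 13: 5^{1}≡5, 5^{2}≡12, 5^{4}≡1. Then 5^{5} = 5^{4+1} ≡ 1 × 5 ≡ 5 mod 13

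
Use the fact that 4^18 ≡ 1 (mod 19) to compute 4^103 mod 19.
By Fermat: 4^{18} ≡ 1 (mod 19). 103 = 5×18 + 13. So 4^{103} ≡ 4^{13} ≡ 9 (mod 19)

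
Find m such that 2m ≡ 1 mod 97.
Since 97 is prime, by Fermat 2^(-1) ≡ 2^{95} ≡ 49 mod 97. Verify: 2 × 49 = 98 ≡ 1 mod 97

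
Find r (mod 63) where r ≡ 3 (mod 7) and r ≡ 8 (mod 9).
M = 7 × 9 = 63. M₁ = 9, y₁ ≡ 4 (mod 7). M₂ = 7, y₂ ≡ 4 (mod 9). r = 3×9×4 + 8×7×4 ≡ 17 (mod 63)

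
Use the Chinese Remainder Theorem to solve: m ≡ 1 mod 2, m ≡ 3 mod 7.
M = 2 × 7 = 14. M₁ = 7, y₁ ≡ 1 mod 2. M₂ = 2, y₂ ≡ 4 mod 7. m = 1×7×1 + 3×2×4 ≡ 3 mod 14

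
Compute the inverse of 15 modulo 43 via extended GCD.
Extended GCD: 15(-20) + 43(7) = 1. So 15^(-1) ≡ -20 ≡ 23 (mod 43). Verify: 15 × 23 = 345 ≡ 1 (mod 43)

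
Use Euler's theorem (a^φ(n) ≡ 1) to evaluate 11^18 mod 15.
By Euler: 11^{8} ≡ 1 (mod 15) since gcd(11, 15) = 1. 18 = 2×8 + 2. So 11^{18} ≡ 11^{2} ≡ 1 (mod 15)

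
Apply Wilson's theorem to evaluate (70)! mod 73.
(72)! = (70)! × (71) × (72) ≡ -1 mod 73. So (70)! ≡ -1 × [(72)(71)]^(-1) ≡ 36 mod 73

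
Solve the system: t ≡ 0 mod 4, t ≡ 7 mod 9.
M = 4 × 9 = 36. M₁ = 9, y₁ ≡ 1 mod 4. M₂ = 4, y₂ ≡ 7 mod 9. t = 0×9×1 + 7×4×7 ≡ 16 mod 36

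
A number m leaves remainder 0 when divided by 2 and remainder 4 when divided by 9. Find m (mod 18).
M = 2 × 9 = 18. M₁ = 9, y₁ ≡ 1 (mod 2). M₂ = 2, y₂ ≡ 5 (mod 9). m = 0×9×1 + 4×2×5 ≡ 4 (mod 18)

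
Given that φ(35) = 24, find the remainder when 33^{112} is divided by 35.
By Euler: 33^{24} ≡ 1 (mod 35) since gcd(33, 35) = 1. 112 = 4×24 + 16. So 33^{112} ≡ 33^{16} ≡ 16 (mod 35)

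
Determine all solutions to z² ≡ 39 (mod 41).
The square roots of 39 mod 41 are 11 and 30. Verify: 11² = 121 ≡ 39 (mod 41)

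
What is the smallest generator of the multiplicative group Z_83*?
g = 2. For each prime q|82: 2^{41}≡82, 2^{2}≡4, none ≡ 1, so ord_83(2) = 82 and 2 is a primitive root.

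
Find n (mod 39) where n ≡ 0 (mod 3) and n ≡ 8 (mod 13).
M = 3 × 13 = 39. M₁ = 13, y₁ ≡ 1 (mod 3). M₂ = 3, y₂ ≡ 9 (mod 13). n = 0×13×1 + 8×3×9 ≡ 21 (mod 39)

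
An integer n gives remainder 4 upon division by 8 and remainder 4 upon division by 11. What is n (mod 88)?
M = 8 × 11 = 88. M₁ = 11, y₁ ≡ 3 (mod 8). M₂ = 8, y₂ ≡ 7 (mod 11). n = 4×11×3 + 4×8×7 ≡ 4 (mod 88)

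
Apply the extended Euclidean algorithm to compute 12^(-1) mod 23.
Extended GCD: 12(2) + 23(-1) = 1. So 12^(-1) ≡ 2 (mod 23). Verify: 12 × 2 = 24 ≡ 1 (mod 23)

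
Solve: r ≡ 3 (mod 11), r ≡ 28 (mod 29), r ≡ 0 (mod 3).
M = 11 × 29 × 3 = 957. M₁ = 87, y₁ ≡ 10 (mod 11). M₂ = 33, y₂ ≡ 22 (mod 29). M₃ = 319, y₃ ≡ 1 (mod 3). r = 3×87×10 + 28×33×22 + 0×319×1 ≡ 927 (mod 957)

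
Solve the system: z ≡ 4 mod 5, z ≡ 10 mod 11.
M = 5 × 11 = 55. M₁ = 11, y₁ ≡ 1 mod 5. M₂ = 5, y₂ ≡ 9 mod 11. z = 4×11×1 + 10×5×9 ≡ 54 mod 55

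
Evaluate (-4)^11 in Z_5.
Using Fermat: (-4)^{4} ≡ 1 (mod 5). 11 ≡ 3 (mod 4). So (-4)^{11} ≡ (-4)^{3} ≡ 1 (mod 5)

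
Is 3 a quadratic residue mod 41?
By Euler's criterion: 3^{20} ≡ 40 (mod 41). Since this equals -1 (≡ 40), 3 is not a QR.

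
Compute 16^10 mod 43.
By repeated squaring mod 43: 16^{1}≡16, 16^{2}≡41, 16^{4}≡4, 16^{8}≡16. Then 16^{10} = 16^{8+2} ≡ 16 × 41 ≡ 11 mod 43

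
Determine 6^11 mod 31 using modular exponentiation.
By repeated squaring (mod 31): 6^{1}≡6, 6^{2}≡5, 6^{4}≡25, 6^{8}≡5. Then 6^{11} = 6^{8+2+1} ≡ 5 × 5 × 6 ≡ 26 (mod 31)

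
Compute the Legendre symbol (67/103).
(67/103) = 67^{51} mod 103 = -1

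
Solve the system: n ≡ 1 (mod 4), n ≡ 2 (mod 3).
M = 4 × 3 = 12. M₁ = 3, y₁ ≡ 3 (mod 4). M₂ = 4, y₂ ≡ 1 (mod 3). n = 1×3×3 + 2×4×1 ≡ 5 (mod 12)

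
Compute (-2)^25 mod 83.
By repeated squaring (mod 83): (-2)^{1}≡81, (-2)^{2}≡4, (-2)^{4}≡16, (-2)^{8}≡7, (-2)^{16}≡49. Then (-2)^{25} = (-2)^{16+8+1} ≡ 49 × 7 × 81 ≡ 61 (mod 83)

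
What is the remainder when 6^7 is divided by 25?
By repeated squaring mod 25: 6^{1}≡6, 6^{2}≡11, 6^{4}≡21. Then 6^{7} = 6^{4+2+1} ≡ 21 × 11 × 6 ≡ 11 mod 25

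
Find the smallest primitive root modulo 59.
g = 2. Powers: [2, 4, 8, 16, 32, 5, ...] generates all 58 non-zero residues.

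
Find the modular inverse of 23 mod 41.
Since 41 is prime, by Fermat 23^(-1) ≡ 23^{39} ≡ 25 (mod 41). Verify: 23 × 25 = 575 ≡ 1 (mod 41)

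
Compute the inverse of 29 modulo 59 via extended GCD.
Extended GCD: 29(-2) + 59(1) = 1. So 29^(-1) ≡ -2 ≡ 57 mod 59. Verify: 29 × 57 = 1653 ≡ 1 mod 59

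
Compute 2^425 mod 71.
Using Fermat: 2^{70} ≡ 1 (mod 71). 425 ≡ 5 (mod 70). So 2^{425} ≡ 2^{5} ≡ 32 (mod 71)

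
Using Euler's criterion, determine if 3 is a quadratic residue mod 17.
By Euler's criterion: 3^{8} ≡ 16 (mod 17). Since this equals -1 (≡ 16), 3 is not a QR.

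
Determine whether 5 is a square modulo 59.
By Euler's criterion: 5^{29} ≡ 1 mod 59. Since this equals 1, 5 is a QR.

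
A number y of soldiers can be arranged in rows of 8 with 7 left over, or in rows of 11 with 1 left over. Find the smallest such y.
M = 8 × 11 = 88. M₁ = 11, y₁ ≡ 3 mod 8. M₂ = 8, y₂ ≡ 7 mod 11. y = 7×11×3 + 1×8×7 ≡ 23 mod 88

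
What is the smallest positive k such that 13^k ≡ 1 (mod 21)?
Powers of 13 mod 21: 13^1≡13, 13^2≡1. ord_21(13) = 2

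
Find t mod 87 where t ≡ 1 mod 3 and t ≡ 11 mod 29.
M = 3 × 29 = 87. M₁ = 29, y₁ ≡ 2 mod 3. M₂ = 3, y₂ ≡ 10 mod 29. t = 1×29×2 + 11×3×10 ≡ 40 mod 87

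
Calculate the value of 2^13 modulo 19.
By repeated squaring mod 19: 2^{1}≡2, 2^{2}≡4, 2^{4}≡16, 2^{8}≡9. Then 2^{13} = 2^{8+4+1} ≡ 9 × 16 × 2 ≡ 3 mod 19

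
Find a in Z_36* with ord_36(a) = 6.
5 has order 6 mod 36 since 5^{6} ≡ 1 (mod 36) and no smaller power works.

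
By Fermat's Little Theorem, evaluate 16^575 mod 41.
By Fermat: 16^{40} ≡ 1 mod 41. 575 ≡ 15 mod 40. So 16^{575} ≡ 16^{15} ≡ 1 mod 41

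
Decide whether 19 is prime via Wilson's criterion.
(18)! mod 19 = 18. Since 18 ≡ -1 mod 19, 19 is prime.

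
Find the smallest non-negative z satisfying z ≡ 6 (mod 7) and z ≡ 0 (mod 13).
M = 7 × 13 = 91. M₁ = 13, y₁ ≡ 6 (mod 7). M₂ = 7, y₂ ≡ 2 (mod 13). z = 6×13×6 + 0×7×2 ≡ 13 (mod 91)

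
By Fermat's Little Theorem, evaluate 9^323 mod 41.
By Fermat: 9^{40} ≡ 1 mod 41. 323 ≡ 3 mod 40. So 9^{323} ≡ 9^{3} ≡ 32 mod 41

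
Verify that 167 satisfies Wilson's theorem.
(166)! mod 167 = 166. Since this equals -1 (mod 167), Wilson confirms 167 is prime.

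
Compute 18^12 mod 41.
By repeated squaring mod 41: 18^{1}≡18, 18^{2}≡37, 18^{4}≡16, 18^{8}≡10. Then 18^{12} = 18^{8+4} ≡ 10 × 16 ≡ 37 mod 41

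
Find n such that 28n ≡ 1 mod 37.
Since 37 is prime, by Fermat 28^(-1) ≡ 28^{35} ≡ 4 mod 37. Verify: 28 × 4 = 112 ≡ 1 mod 37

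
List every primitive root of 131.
There are φ(130) = 48 primitive roots mod 131: {2, 6, 8, 10, 14, 17, 22, 23, 26, 29, 30, 31, 37, 40, 50, 54, 56, 57, 66, 67, 72, 76, 82, 83, 85, 87, 88, 90, 93, 95, 96, 97, 98, 103, 104, 106, 110, 111, 115, 116, 118, 119, 120, 122, 124, 126, 127, 128}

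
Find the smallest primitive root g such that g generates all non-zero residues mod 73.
g = 5. For each prime q|72: 5^{36}≡72, 5^{24}≡8, none ≡ 1, so ord_73(5) = 72 and 5 is a primitive root.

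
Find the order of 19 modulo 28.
Powers of 19 mod 28: 19^1≡19, 19^2≡25, 19^3≡27, 19^4≡9, 19^5≡3, 19^6≡1. So the order of 19 is 6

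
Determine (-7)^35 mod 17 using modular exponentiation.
Using Fermat: (-7)^{16} ≡ 1 (mod 17). 35 ≡ 3 (mod 16). So (-7)^{35} ≡ (-7)^{3} ≡ 14 (mod 17)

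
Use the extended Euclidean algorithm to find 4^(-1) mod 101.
Extended GCD: 4(-25) + 101(1) = 1. So 4^(-1) ≡ -25 ≡ 76 mod 101. Verify: 4 × 76 = 304 ≡ 1 mod 101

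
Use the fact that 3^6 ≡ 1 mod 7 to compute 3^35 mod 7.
By Fermat: 3^{6} ≡ 1 mod 7. 35 = 5×6 + 5. So 3^{35} ≡ 3^{5} ≡ 5 mod 7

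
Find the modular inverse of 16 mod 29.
Since 29 is prime, by Fermat 16^(-1) ≡ 16^{27} ≡ 20 (mod 29). Verify: 16 × 20 = 320 ≡ 1 (mod 29)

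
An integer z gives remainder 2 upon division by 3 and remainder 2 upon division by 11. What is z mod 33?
M = 3 × 11 = 33. M₁ = 11, y₁ ≡ 2 mod 3. M₂ = 3, y₂ ≡ 4 mod 11. z = 2×11×2 + 2×3×4 ≡ 2 mod 33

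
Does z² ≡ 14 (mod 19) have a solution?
By Euler's criterion: 14^{9} ≡ 18 (mod 19). Since this equals -1 (≡ 18), 14 is not a QR.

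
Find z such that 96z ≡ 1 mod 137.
Since 137 is prime, by Fermat 96^(-1) ≡ 96^{135} ≡ 10 mod 137. Verify: 96 × 10 = 960 ≡ 1 mod 137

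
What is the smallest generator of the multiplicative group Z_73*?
g = 5. For each prime q|72: 5^{36}≡72, 5^{24}≡8, none ≡ 1, so ord_73(5) = 72 and 5 is a primitive root.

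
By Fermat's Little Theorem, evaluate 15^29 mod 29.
By Fermat: 15^{28} ≡ 1 mod 29. So 15^{29} = 15^{28} · 15^{1} ≡ 15^{1} ≡ 15 mod 29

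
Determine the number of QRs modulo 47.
For prime 47, there are (p-1)/2 = (47-1)/2 = 23 quadratic residues (excluding 0).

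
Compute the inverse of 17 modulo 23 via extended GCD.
Extended GCD: 17(-4) + 23(3) = 1. So 17^(-1) ≡ -4 ≡ 19 (mod 23). Verify: 17 × 19 = 323 ≡ 1 (mod 23)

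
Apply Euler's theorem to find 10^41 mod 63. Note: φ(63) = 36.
By Euler: 10^{36} ≡ 1 mod 63 since gcd(10, 63) = 1. 41 = 1×36 + 5. So 10^{41} ≡ 10^{5} ≡ 19 mod 63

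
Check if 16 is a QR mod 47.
By Euler's criterion: 16^{23} ≡ 1 (mod 47). Since this equals 1, 16 is a QR.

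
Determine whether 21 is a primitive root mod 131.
21^{65} ≡ 1 (mod 131) and 65 < 130, so ord_131(21) = 65 ≠ 130 and 21 is not a primitive root.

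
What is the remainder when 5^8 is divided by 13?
By repeated squaring mod 13: 5^{1}≡5, 5^{2}≡12, 5^{4}≡1, 5^{8}≡1. So 5^{8} ≡ 1 mod 13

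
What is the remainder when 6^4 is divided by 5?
6^{4} = 1296 ≡ 1 mod 5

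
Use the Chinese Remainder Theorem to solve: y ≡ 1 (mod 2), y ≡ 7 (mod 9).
M = 2 × 9 = 18. M₁ = 9, y₁ ≡ 1 (mod 2). M₂ = 2, y₂ ≡ 5 (mod 9). y = 1×9×1 + 7×2×5 ≡ 7 (mod 18)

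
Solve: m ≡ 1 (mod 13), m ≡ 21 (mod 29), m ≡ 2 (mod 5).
M = 13 × 29 × 5 = 1885. M₁ = 145, y₁ ≡ 7 (mod 13). M₂ = 65, y₂ ≡ 25 (mod 29). M₃ = 377, y₃ ≡ 3 (mod 5). m = 1×145×7 + 21×65×25 + 2×377×3 ≡ 1587 (mod 1885)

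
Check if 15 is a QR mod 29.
By Euler's criterion: 15^{14} ≡ 28 (mod 29). Since this equals -1 (≡ 28), 15 is not a QR.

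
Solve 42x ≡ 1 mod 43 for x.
Since 43 is prime, by Fermat 42^(-1) ≡ 42^{41} ≡ 42 mod 43. Verify: 42 × 42 = 1764 ≡ 1 mod 43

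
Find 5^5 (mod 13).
By repeated squaring (mod 13): 5^{1}≡5, 5^{2}≡12, 5^{4}≡1. Then 5^{5} = 5^{4+1} ≡ 1 × 5 ≡ 5 (mod 13)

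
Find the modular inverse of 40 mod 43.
Since 43 is prime, by Fermat 40^(-1) ≡ 40^{41} ≡ 14 (mod 43). Verify: 40 × 14 = 560 ≡ 1 (mod 43)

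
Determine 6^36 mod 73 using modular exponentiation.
By repeated squaring mod 73: 6^{1}≡6, 6^{2}≡36, 6^{4}≡55, 6^{8}≡32, 6^{16}≡2, 6^{32}≡4. Then 6^{36} = 6^{32+4} ≡ 4 × 55 ≡ 1 mod 73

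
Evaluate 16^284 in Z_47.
Using Fermat: 16^{46} ≡ 1 (mod 47). 284 ≡ 8 (mod 46). So 16^{284} ≡ 16^{8} ≡ 42 (mod 47)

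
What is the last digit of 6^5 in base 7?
By repeated squaring mod 7: 6^{1}≡6, 6^{2}≡1, 6^{4}≡1. Then 6^{5} = 6^{4+1} ≡ 1 × 6 ≡ 6 mod 7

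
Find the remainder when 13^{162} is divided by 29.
By Fermat: 13^{28} ≡ 1 (mod 29). 162 = 5×28 + 22. So 13^{162} ≡ 13^{22} ≡ 16 (mod 29)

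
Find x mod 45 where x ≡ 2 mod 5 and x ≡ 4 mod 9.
M = 5 × 9 = 45. M₁ = 9, y₁ ≡ 4 mod 5. M₂ = 5, y₂ ≡ 2 mod 9. x = 2×9×4 + 4×5×2 ≡ 22 mod 45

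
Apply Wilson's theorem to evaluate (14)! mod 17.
(16)! = (14)! × (15) × (16) ≡ -1 (mod 17). So (14)! ≡ -1 × [(16)(15)]^(-1) ≡ 8 (mod 17)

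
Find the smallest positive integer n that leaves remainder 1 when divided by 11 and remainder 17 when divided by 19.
M = 11 × 19 = 209. M₁ = 19, y₁ ≡ 7 mod 11. M₂ = 11, y₂ ≡ 7 mod 19. n = 1×19×7 + 17×11×7 ≡ 188 mod 209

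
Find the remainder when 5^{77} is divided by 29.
By Fermat: 5^{28} ≡ 1 (mod 29). 77 = 2×28 + 21. So 5^{77} ≡ 5^{21} ≡ 28 (mod 29)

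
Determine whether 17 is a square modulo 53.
By Euler's criterion: 17^{26} ≡ 1 mod 53. Since this equals 1, 17 is a QR.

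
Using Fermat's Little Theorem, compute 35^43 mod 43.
By Fermat: 35^{42} ≡ 1 mod 43. So 35^{43} = 35^{42} · 35^{1} ≡ 35^{1} ≡ 35 mod 43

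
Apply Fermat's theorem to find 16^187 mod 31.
By Fermat: 16^{30} ≡ 1 mod 31. 187 ≡ 7 mod 30. So 16^{187} ≡ 16^{7} ≡ 8 mod 31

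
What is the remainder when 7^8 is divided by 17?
By repeated squaring (mod 17): 7^{1}≡7, 7^{2}≡15, 7^{4}≡4, 7^{8}≡16. So 7^{8} ≡ 16 (mod 17)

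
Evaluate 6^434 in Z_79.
Using Fermat: 6^{78} ≡ 1 mod 79. 434 ≡ 44 mod 78. So 6^{434} ≡ 6^{44} ≡ 45 mod 79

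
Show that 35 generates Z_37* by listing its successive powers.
35^1, 35^2, ..., 35^{36} mod 37: [35, 4, 29, 16, 5, 27, 20, 34, 6, 25, 24, 26, 22, 30, 14, 9, 19, 36, 2, 33, 8, 21, 32, 10, 17, 3, 31, 12, 13, 11, 15, 7, 23, 28, 18, 1]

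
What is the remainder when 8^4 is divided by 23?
8^{4} = 4096 ≡ 2 mod 23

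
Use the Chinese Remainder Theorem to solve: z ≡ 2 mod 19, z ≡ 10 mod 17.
M = 19 × 17 = 323. M₁ = 17, y₁ ≡ 9 mod 19. M₂ = 19, y₂ ≡ 9 mod 17. z = 2×17×9 + 10×19×9 ≡ 78 mod 323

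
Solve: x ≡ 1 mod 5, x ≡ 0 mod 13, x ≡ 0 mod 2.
M = 5 × 13 × 2 = 130. M₁ = 26, y₁ ≡ 1 mod 5. M₂ = 10, y₂ ≡ 4 mod 13. M₃ = 65, y₃ ≡ 1 mod 2. x = 1×26×1 + 0×10×4 + 0×65×1 ≡ 26 mod 130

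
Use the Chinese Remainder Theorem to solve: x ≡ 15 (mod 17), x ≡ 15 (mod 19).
M = 17 × 19 = 323. M₁ = 19, y₁ ≡ 9 (mod 17). M₂ = 17, y₂ ≡ 9 (mod 19). x = 15×19×9 + 15×17×9 ≡ 15 (mod 323)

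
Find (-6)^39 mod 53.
By repeated squaring mod 53: (-6)^{1}≡47, (-6)^{2}≡36, (-6)^{4}≡24, (-6)^{8}≡46, (-6)^{16}≡49, (-6)^{32}≡16. Then (-6)^{39} = (-6)^{32+4+2+1} ≡ 16 × 24 × 36 × 47 ≡ 1 mod 53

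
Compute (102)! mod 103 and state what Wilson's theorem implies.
(102)! mod 103 = 102. Since this equals -1 (mod 103), Wilson confirms 103 is prime.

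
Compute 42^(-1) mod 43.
Since 43 is prime, by Fermat 42^(-1) ≡ 42^{41} ≡ 42 mod 43. Verify: 42 × 42 = 1764 ≡ 1 mod 43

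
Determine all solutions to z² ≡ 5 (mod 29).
The square roots of 5 mod 29 are 18 and 11. Verify: 18² = 324 ≡ 5 (mod 29)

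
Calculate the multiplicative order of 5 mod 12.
Powers of 5 mod 12: 5^1≡5, 5^2≡1. Order = 2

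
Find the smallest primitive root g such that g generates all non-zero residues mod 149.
g = 2. Powers: [2, 4, 8, 16, 32, 64, ...] generates all 148 non-zero residues.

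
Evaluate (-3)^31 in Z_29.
Using Fermat: (-3)^{28} ≡ 1 (mod 29). 31 ≡ 3 (mod 28). So (-3)^{31} ≡ (-3)^{3} ≡ 2 (mod 29)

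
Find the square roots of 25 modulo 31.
The square roots of 25 mod 31 are 5 and 26. Verify: 5² = 25 ≡ 25 mod 31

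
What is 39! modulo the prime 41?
(40)! = (39)! × (40) ≡ -1 mod 41. So (39)! ≡ -1 × (40)^(-1) ≡ (-1)×(-1) = 1 mod 41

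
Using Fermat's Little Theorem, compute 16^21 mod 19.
By Fermat: 16^{18} ≡ 1 mod 19. So 16^{21} = 16^{18} · 16^{3} ≡ 16^{3} ≡ 11 mod 19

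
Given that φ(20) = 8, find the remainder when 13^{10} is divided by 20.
By Euler: 13^{8} ≡ 1 (mod 20) since gcd(13, 20) = 1. 10 = 1×8 + 2. So 13^{10} ≡ 13^{2} ≡ 9 (mod 20)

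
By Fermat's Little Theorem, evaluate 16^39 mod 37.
By Fermat: 16^{36} ≡ 1 (mod 37). So 16^{39} = 16^{36} · 16^{3} ≡ 16^{3} ≡ 26 (mod 37)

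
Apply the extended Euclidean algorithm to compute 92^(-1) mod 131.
Extended GCD: 92(47) + 131(-33) = 1. So 92^(-1) ≡ 47 (mod 131). Verify: 92 × 47 = 4324 ≡ 1 (mod 131)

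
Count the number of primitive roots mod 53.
There are φ(53-1) = φ(52) = 24 primitive roots modulo 53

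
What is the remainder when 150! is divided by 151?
By Wilson's theorem, (150)! ≡ -1 ≡ 150 mod 151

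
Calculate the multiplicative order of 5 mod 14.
Powers of 5 mod 14: 5^1≡5, 5^2≡11, 5^3≡13, 5^4≡9, 5^5≡3, 5^6≡1. So the order of 5 is 6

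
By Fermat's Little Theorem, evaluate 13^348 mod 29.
By Fermat: 13^{28} ≡ 1 mod 29. 348 ≡ 12 mod 28. So 13^{348} ≡ 13^{12} ≡ 23 mod 29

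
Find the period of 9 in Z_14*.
Powers of 9 mod 14: 9^1≡9, 9^2≡11, 9^3≡1. Order = 3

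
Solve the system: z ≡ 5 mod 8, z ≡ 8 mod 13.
M = 8 × 13 = 104. M₁ = 13, y₁ ≡ 5 mod 8. M₂ = 8, y₂ ≡ 5 mod 13. z = 5×13×5 + 8×8×5 ≡ 21 mod 104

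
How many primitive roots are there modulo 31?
A prime p has φ(p-1) primitive roots; here φ(30) = 8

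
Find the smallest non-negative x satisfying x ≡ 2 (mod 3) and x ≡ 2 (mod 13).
M = 3 × 13 = 39. M₁ = 13, y₁ ≡ 1 (mod 3). M₂ = 3, y₂ ≡ 9 (mod 13). x = 2×13×1 + 2×3×9 ≡ 2 (mod 39)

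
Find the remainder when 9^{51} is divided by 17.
By Fermat: 9^{16} ≡ 1 (mod 17). 51 = 3×16 + 3. So 9^{51} ≡ 9^{3} ≡ 15 (mod 17)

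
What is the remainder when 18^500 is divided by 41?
Using Fermat: 18^{40} ≡ 1 mod 41. 500 ≡ 20 mod 40. So 18^{500} ≡ 18^{20} ≡ 1 mod 41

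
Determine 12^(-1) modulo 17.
Since 17 is prime, by Fermat 12^(-1) ≡ 12^{15} ≡ 10 (mod 17). Verify: 12 × 10 = 120 ≡ 1 (mod 17)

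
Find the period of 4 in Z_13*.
Powers of 4 mod 13: 4^1≡4, 4^2≡3, 4^3≡12, 4^4≡9, 4^5≡10, 4^6≡1. So the order of 4 is 6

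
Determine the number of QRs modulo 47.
The squaring map on Z_47* is 2-to-1, so there are (46)/2 = 23 QRs.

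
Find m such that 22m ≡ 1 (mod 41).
Since 41 is prime, by Fermat 22^(-1) ≡ 22^{39} ≡ 28 (mod 41). Verify: 22 × 28 = 616 ≡ 1 (mod 41)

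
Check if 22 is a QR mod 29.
By Euler's criterion: 22^{14} ≡ 1 mod 29. Since this equals 1, 22 is a QR.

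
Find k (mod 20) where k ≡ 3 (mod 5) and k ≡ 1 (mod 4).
M = 5 × 4 = 20. M₁ = 4, y₁ ≡ 4 (mod 5). M₂ = 5, y₂ ≡ 1 (mod 4). k = 3×4×4 + 1×5×1 ≡ 13 (mod 20)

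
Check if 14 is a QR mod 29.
By Euler's criterion: 14^{14} ≡ 28 (mod 29). Since this equals -1 (≡ 28), 14 is not a QR.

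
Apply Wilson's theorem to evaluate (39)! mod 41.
(40)! = (39)! × (40) ≡ -1 (mod 41). So (39)! ≡ -1 × (40)^(-1) ≡ (-1)×(-1) = 1 (mod 41)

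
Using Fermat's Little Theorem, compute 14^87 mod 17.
By Fermat: 14^{16} ≡ 1 mod 17. 87 = 5×16 + 7. So 14^{87} ≡ 14^{7} ≡ 6 mod 17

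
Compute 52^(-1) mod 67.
Since 67 is prime, by Fermat 52^(-1) ≡ 52^{65} ≡ 58 mod 67. Verify: 52 × 58 = 3016 ≡ 1 mod 67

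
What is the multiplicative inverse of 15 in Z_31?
Since 31 is prime, by Fermat 15^(-1) ≡ 15^{29} ≡ 29 (mod 31). Verify: 15 × 29 = 435 ≡ 1 (mod 31)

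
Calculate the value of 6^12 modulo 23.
By repeated squaring mod 23: 6^{1}≡6, 6^{2}≡13, 6^{4}≡8, 6^{8}≡18. Then 6^{12} = 6^{8+4} ≡ 18 × 8 ≡ 6 mod 23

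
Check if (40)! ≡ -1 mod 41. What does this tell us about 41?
(40)! mod 41 = 40. Since this equals -1 mod 41, Wilson confirms 41 is prime.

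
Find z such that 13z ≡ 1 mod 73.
Since 73 is prime, by Fermat 13^(-1) ≡ 13^{71} ≡ 45 mod 73. Verify: 13 × 45 = 585 ≡ 1 mod 73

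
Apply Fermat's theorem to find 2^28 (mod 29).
By Fermat's Little Theorem, 2^{28} ≡ 1 (mod 29) since 29 is prime and gcd(2, 29) = 1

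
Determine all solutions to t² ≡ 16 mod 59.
The square roots of 16 mod 59 are 4 and 55. Verify: 4² = 16 ≡ 16 mod 59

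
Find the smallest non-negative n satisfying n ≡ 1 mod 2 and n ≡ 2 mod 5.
M = 2 × 5 = 10. M₁ = 5, y₁ ≡ 1 mod 2. M₂ = 2, y₂ ≡ 3 mod 5. n = 1×5×1 + 2×2×3 ≡ 7 mod 10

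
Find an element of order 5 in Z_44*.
5 has order 5 mod 44 since 5^{5} ≡ 1 (mod 44) and no smaller power works.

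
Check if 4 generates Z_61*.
4^{30} ≡ 1 (mod 61) and 30 < 60, so ord_61(4) = 30 ≠ 60 and 4 is not a primitive root.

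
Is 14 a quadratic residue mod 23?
By Euler's criterion: 14^{11} ≡ 22 (mod 23). Since this equals -1 (≡ 22), 14 is not a QR.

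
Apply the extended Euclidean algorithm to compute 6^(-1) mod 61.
Extended GCD: 6(-10) + 61(1) = 1. So 6^(-1) ≡ -10 ≡ 51 mod 61. Verify: 6 × 51 = 306 ≡ 1 mod 61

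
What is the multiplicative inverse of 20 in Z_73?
Since 73 is prime, by Fermat 20^(-1) ≡ 20^{71} ≡ 11 mod 73. Verify: 20 × 11 = 220 ≡ 1 mod 73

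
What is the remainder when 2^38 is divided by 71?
By repeated squaring (mod 71): 2^{1}≡2, 2^{2}≡4, 2^{4}≡16, 2^{8}≡43, 2^{16}≡3, 2^{32}≡9. Then 2^{38} = 2^{32+4+2} ≡ 9 × 16 × 4 ≡ 8 (mod 71)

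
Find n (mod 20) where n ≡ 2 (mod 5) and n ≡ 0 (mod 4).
M = 5 × 4 = 20. M₁ = 4, y₁ ≡ 4 (mod 5). M₂ = 5, y₂ ≡ 1 (mod 4). n = 2×4×4 + 0×5×1 ≡ 12 (mod 20)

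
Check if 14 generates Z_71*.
14^{10} ≡ 1 mod 71 and 10 < 70, so ord_71(14) = 10 ≠ 70 and 14 is not a primitive root.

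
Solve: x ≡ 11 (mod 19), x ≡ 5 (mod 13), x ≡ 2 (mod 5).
M = 19 × 13 × 5 = 1235. M₁ = 65, y₁ ≡ 12 (mod 19). M₂ = 95, y₂ ≡ 10 (mod 13). M₃ = 247, y₃ ≡ 3 (mod 5). x = 11×65×12 + 5×95×10 + 2×247×3 ≡ 1227 (mod 1235)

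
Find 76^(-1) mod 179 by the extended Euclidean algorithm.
Extended GCD: 76(-73) + 179(31) = 1. So 76^(-1) ≡ -73 ≡ 106 mod 179. Verify: 76 × 106 = 8056 ≡ 1 mod 179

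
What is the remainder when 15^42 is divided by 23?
Using Fermat: 15^{22} ≡ 1 (mod 23). 42 ≡ 20 (mod 22). So 15^{42} ≡ 15^{20} ≡ 9 (mod 23)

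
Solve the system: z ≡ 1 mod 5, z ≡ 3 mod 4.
M = 5 × 4 = 20. M₁ = 4, y₁ ≡ 4 mod 5. M₂ = 5, y₂ ≡ 1 mod 4. z = 1×4×4 + 3×5×1 ≡ 11 mod 20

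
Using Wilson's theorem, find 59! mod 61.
(60)! = (59)! × (60) ≡ -1 (mod 61). So (59)! ≡ -1 × (60)^(-1) ≡ (-1)×(-1) = 1 (mod 61)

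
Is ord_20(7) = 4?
Powers of 7 mod 20: 7^1≡7, 7^2≡9, 7^3≡3, 7^4≡1. First k with 7^k≡1 is k=4. Yes, ord_20(7) = 4.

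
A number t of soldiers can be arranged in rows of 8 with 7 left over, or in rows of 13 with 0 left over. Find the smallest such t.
M = 8 × 13 = 104. M₁ = 13, y₁ ≡ 5 mod 8. M₂ = 8, y₂ ≡ 5 mod 13. t = 7×13×5 + 0×8×5 ≡ 39 mod 104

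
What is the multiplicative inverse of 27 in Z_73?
Since 73 is prime, by Fermat 27^(-1) ≡ 27^{71} ≡ 46 (mod 73). Verify: 27 × 46 = 1242 ≡ 1 (mod 73)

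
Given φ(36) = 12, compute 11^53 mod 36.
By Euler: 11^{12} ≡ 1 mod 36 since gcd(11, 36) = 1. 53 = 4×12 + 5. So 11^{53} ≡ 11^{5} ≡ 23 mod 36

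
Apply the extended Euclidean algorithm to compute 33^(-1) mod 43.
Extended GCD: 33(-13) + 43(10) = 1. So 33^(-1) ≡ -13 ≡ 30 (mod 43). Verify: 33 × 30 = 990 ≡ 1 (mod 43)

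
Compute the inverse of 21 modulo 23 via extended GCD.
Extended GCD: 21(11) + 23(-10) = 1. So 21^(-1) ≡ 11 mod 23. Verify: 21 × 11 = 231 ≡ 1 mod 23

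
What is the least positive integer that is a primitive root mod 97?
g = 5. For each prime q|96: 5^{48}≡96, 5^{32}≡35, none ≡ 1, so ord_97(5) = 96 and 5 is a primitive root.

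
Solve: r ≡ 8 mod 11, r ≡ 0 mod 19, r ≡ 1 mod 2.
M = 11 × 19 × 2 = 418. M₁ = 38, y₁ ≡ 9 mod 11. M₂ = 22, y₂ ≡ 13 mod 19. M₃ = 209, y₃ ≡ 1 mod 2. r = 8×38×9 + 0×22×13 + 1×209×1 ≡ 19 mod 418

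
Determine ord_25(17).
Powers of 17 mod 25: 17^1≡17, 17^2≡14, 17^3≡13, 17^4≡21, 17^5≡7, 17^6≡19, 17^7≡23, 17^8≡16, 17^9≡22, 17^10≡24, 17^11≡8, 17^12≡11, 17^13≡12, 17^14≡4, 17^15≡18, 17^16≡6, 17^17≡2, 17^18≡9, 17^19≡3, 17^20≡1. So the order of 17 is 20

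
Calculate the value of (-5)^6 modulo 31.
By repeated squaring mod 31: (-5)^{1}≡26, (-5)^{2}≡25, (-5)^{4}≡5. Then (-5)^{6} = (-5)^{4+2} ≡ 5 × 25 ≡ 1 mod 31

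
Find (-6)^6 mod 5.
Using Fermat: (-6)^{4} ≡ 1 mod 5. 6 ≡ 2 mod 4. So (-6)^{6} ≡ (-6)^{2} ≡ 1 mod 5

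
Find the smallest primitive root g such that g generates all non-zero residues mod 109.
g = 6. For each prime q|108: 6^{54}≡108, 6^{36}≡63, none ≡ 1, so ord_109(6) = 108 and 6 is a primitive root.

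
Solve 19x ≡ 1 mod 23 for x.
Since 23 is prime, by Fermat 19^(-1) ≡ 19^{21} ≡ 17 mod 23. Verify: 19 × 17 = 323 ≡ 1 mod 23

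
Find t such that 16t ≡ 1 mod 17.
Since 17 is prime, by Fermat 16^(-1) ≡ 16^{15} ≡ 16 mod 17. Verify: 16 × 16 = 256 ≡ 1 mod 17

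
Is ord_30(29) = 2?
Powers of 29 mod 30: 29^1≡29, 29^2≡1. First k with 29^k≡1 is k=2. Yes, ord_30(29) = 2.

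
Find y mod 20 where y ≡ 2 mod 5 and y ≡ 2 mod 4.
M = 5 × 4 = 20. M₁ = 4, y₁ ≡ 4 mod 5. M₂ = 5, y₂ ≡ 1 mod 4. y = 2×4×4 + 2×5×1 ≡ 2 mod 20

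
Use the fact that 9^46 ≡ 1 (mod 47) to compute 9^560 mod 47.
By Fermat: 9^{46} ≡ 1 (mod 47). 560 ≡ 8 (mod 46). So 9^{560} ≡ 9^{8} ≡ 32 (mod 47)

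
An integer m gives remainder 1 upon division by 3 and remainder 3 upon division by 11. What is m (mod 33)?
M = 3 × 11 = 33. M₁ = 11, y₁ ≡ 2 (mod 3). M₂ = 3, y₂ ≡ 4 (mod 11). m = 1×11×2 + 3×3×4 ≡ 25 (mod 33)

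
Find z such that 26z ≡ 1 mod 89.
Since 89 is prime, by Fermat 26^(-1) ≡ 26^{87} ≡ 24 mod 89. Verify: 26 × 24 = 624 ≡ 1 mod 89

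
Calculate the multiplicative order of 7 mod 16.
Powers of 7 mod 16: 7^1≡7, 7^2≡1. Order = 2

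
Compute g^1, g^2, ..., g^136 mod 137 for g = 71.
71^1, 71^2, ..., 71^{136} mod 137: [71, 109, 67, 99, 42, 105, 57, 74, 48, 120, 26, 65, 94, 98, 108, 133, 127, 112, 6, 15, 106, 128, 46, 115, 82, 68, 33, 14, 35, 19, 116, 16, 40, 100, 113, 77, 124, 36, 90, 88, 83, 2, 5, 81, 134, 61, 84, 73, 114, 11, 96, 103, 52, 130, 51, 59, 79, 129, 117, 87, 12, 30, 75, 119, 92, 93, 27, 136, 66, 28, 70, 38, 95, 32, 80, 63, 89, 17, 111, 72, 43, 39, 29, 4, 10, 25, 131, 122, 31, 9, 91, 22, 55, 69, 104, 123, 102, 118, 21, 121, 97, 37, 24, 60, 13, 101, 47, 49, 54, 135, 132, 56, 3, 76, 53, 64, 23, 126, 41, 34, 85, 7, 86, 78, 58, 8, 20, 50, 125, 107, 62, 18, 45, 44, 110, 1]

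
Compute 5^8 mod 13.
By repeated squaring mod 13: 5^{1}≡5, 5^{2}≡12, 5^{4}≡1, 5^{8}≡1. So 5^{8} ≡ 1 mod 13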